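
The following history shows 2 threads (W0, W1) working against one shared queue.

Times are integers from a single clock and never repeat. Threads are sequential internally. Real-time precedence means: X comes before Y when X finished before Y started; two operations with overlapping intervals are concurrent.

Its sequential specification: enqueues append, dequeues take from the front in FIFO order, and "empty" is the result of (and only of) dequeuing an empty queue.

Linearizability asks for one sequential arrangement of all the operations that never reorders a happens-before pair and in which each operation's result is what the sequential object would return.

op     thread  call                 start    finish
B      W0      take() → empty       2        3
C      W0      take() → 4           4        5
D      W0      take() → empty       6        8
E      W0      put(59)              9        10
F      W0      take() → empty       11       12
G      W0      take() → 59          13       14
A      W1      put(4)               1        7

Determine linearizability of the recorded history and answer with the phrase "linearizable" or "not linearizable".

not linearizable

already the first 12 events (up to F's response at time 12) admit no linearization; the first 11 still do
checked exhaustively: 4 real-time-consistent orders of 6 completed operations, zero legal queue replays
take A, B, C, D, E, F: step 2 already fails, because B take() → empty cannot occur there
take B, A, C, D, E, F: step 6 already fails, because F take() → empty cannot occur there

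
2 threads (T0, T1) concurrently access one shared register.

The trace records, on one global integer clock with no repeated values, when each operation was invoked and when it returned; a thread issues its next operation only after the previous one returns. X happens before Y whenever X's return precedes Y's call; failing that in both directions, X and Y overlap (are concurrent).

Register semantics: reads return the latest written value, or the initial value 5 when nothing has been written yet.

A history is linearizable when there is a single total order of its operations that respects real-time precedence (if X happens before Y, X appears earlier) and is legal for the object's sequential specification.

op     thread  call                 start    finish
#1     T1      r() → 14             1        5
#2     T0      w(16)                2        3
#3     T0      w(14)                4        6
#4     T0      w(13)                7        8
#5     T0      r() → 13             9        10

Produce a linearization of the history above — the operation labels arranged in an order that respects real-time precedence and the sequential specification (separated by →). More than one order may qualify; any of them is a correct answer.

#2 → #3 → #1 → #4 → #5

step 1: #2 w(16) — value 16
step 2: #3 w(14) — value 14
step 3: #1 r() → 14 — value 14
step 4: #4 w(13) — value 13
step 5: #5 r() → 13 — value 13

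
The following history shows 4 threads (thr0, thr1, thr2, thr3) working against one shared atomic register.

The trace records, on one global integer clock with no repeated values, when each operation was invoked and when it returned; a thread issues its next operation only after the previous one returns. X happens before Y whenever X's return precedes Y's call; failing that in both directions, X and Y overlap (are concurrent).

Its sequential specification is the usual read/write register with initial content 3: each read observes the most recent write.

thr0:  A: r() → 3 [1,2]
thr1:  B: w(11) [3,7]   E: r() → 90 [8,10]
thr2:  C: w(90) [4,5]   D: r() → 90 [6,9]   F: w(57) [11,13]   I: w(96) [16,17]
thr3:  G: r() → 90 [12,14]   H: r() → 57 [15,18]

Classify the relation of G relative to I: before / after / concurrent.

before

G spans [12,14], I spans [16,17]
resp(G)=14 < inv(I)=16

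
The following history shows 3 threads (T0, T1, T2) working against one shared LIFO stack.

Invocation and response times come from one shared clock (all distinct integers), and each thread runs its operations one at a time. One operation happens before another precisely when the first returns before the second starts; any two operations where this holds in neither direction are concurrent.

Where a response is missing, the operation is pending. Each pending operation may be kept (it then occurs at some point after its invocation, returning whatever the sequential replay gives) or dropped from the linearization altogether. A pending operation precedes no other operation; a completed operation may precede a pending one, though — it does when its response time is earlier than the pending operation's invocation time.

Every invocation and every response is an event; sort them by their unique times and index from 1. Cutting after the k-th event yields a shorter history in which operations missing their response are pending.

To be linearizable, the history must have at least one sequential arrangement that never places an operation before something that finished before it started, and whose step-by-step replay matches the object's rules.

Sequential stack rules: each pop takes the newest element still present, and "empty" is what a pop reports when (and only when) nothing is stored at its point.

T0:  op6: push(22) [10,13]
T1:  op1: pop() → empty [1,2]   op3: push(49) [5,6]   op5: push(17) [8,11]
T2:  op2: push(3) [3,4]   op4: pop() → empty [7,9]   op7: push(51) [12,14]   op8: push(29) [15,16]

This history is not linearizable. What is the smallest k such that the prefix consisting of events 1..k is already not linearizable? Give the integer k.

one valid order for events 1..8 is op1, op2, op3:
1. op1 pop() → empty, leaving stack <>
2. op2 push(3), leaving stack <3>
3. op3 push(49), leaving stack <3,49>
adding event 9 (op4 responds at 9) leaves no legal real-time order
including or dropping the 1 pending operation (op5) in any combination fails
for example op1, op2, op3, op4 (pending dropped) fails at step 4: op4 pop() → empty is not legal there

9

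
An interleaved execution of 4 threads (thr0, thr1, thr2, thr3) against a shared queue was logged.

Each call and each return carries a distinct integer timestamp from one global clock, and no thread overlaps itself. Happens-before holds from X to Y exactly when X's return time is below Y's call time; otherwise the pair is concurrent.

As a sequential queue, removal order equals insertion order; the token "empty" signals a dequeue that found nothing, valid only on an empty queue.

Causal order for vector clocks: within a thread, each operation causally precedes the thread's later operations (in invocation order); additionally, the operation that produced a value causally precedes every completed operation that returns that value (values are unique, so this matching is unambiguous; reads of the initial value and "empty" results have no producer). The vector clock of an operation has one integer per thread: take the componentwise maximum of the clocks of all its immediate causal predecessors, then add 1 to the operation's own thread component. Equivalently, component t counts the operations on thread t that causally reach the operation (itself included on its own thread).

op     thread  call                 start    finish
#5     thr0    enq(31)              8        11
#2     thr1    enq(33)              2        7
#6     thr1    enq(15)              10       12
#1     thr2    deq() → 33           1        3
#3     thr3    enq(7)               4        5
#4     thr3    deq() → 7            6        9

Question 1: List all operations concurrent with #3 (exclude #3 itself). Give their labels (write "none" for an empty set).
Answer: #2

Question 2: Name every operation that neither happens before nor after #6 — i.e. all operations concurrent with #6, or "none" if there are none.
Answer: #5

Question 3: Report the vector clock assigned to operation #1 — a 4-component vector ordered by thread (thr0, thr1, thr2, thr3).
Answer: (0, 1, 1, 0)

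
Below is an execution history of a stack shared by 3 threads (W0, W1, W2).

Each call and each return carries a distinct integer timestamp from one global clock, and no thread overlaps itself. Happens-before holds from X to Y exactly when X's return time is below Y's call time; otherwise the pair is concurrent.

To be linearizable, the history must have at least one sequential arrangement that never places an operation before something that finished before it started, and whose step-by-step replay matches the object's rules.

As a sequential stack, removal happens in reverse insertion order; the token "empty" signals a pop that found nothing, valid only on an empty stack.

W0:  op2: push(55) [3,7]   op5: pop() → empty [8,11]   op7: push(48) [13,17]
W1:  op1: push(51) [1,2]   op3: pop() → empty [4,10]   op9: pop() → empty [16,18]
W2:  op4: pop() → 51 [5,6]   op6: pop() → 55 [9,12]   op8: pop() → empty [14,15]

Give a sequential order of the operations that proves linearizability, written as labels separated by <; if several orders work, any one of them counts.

op1 < op4 < op2 < op6 < op3 < op5 < op8 < op9 < op7

1. op1 push(51), leaving stack <51>
2. op4 pop() → 51, leaving stack <>
3. op2 push(55), leaving stack <55>
4. op6 pop() → 55, leaving stack <>
5. op3 pop() → empty, leaving stack <>
6. op5 pop() → empty, leaving stack <>
7. op8 pop() → empty, leaving stack <>
8. op9 pop() → empty, leaving stack <>
9. op7 push(48), leaving stack <48>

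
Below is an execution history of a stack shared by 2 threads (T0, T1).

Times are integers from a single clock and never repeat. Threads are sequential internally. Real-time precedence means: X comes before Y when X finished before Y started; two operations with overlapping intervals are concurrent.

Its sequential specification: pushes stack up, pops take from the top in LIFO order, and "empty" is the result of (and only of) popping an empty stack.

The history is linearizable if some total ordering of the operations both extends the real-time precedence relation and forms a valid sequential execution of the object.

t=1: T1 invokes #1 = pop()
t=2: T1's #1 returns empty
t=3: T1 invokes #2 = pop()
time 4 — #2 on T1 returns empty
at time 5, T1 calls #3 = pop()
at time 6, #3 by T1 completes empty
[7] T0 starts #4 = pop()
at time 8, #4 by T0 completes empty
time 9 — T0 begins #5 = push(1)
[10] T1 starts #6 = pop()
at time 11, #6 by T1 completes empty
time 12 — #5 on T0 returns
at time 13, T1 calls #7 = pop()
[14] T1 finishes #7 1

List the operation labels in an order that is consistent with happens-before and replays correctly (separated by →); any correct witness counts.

#1 → #2 → #3 → #4 → #6 → #5 → #7

after step 1 (#1 pop() → empty): stack <>
after step 2 (#2 pop() → empty): stack <>
after step 3 (#3 pop() → empty): stack <>
after step 4 (#4 pop() → empty): stack <>
after step 5 (#6 pop() → empty): stack <>
after step 6 (#5 push(1)): stack <1>
after step 7 (#7 pop() → 1): stack <>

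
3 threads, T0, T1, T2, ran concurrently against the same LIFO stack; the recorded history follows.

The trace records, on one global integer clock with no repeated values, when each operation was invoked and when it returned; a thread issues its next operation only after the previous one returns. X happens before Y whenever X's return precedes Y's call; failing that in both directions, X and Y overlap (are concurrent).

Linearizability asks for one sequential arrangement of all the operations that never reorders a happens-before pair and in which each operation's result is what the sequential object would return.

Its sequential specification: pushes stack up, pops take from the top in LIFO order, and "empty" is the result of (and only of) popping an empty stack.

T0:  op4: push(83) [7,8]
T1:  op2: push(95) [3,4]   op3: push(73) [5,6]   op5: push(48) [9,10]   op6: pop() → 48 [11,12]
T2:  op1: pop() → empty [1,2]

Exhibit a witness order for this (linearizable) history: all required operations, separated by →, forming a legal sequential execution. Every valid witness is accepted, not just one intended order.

op1 → op2 → op3 → op4 → op5 → op6

step 1: op1 pop() → empty — stack <>
step 2: op2 push(95) — stack <95>
step 3: op3 push(73) — stack <95,73>
step 4: op4 push(83) — stack <95,73,83>
step 5: op5 push(48) — stack <95,73,83,48>
step 6: op6 pop() → 48 — stack <95,73,83>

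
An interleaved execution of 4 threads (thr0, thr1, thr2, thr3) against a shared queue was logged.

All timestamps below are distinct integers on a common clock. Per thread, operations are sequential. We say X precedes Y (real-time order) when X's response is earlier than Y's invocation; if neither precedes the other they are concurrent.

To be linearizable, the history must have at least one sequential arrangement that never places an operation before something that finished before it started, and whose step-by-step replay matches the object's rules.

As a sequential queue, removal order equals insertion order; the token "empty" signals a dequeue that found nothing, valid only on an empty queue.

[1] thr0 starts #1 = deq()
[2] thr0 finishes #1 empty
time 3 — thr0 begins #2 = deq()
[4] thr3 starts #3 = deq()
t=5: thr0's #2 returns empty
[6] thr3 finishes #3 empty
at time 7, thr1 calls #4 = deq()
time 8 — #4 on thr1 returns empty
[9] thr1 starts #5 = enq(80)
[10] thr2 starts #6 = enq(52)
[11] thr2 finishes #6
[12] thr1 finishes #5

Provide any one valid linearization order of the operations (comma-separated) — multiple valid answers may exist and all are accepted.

#1, #2, #3, #4, #5, #6

step 1: #1 deq() → empty — queue <>
step 2: #2 deq() → empty — queue <>
step 3: #3 deq() → empty — queue <>
step 4: #4 deq() → empty — queue <>
step 5: #5 enq(80) — queue <80>
step 6: #6 enq(52) — queue <80,52>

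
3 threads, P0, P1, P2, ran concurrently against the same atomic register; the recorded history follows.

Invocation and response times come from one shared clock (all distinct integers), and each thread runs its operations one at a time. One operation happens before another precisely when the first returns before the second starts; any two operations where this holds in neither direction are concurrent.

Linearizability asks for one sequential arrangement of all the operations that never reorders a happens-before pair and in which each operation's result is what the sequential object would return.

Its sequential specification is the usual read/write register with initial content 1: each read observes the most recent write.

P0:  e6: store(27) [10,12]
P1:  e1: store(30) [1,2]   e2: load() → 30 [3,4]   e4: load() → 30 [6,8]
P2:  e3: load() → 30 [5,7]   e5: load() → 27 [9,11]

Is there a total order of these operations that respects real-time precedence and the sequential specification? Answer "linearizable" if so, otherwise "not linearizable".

a witness: e1, e2, e3, e4, e6, e5
after step 1 (e1 store(30)): value 30
after step 2 (e2 load() → 30): value 30
after step 3 (e3 load() → 30): value 30
after step 4 (e4 load() → 30): value 30
after step 5 (e6 store(27)): value 27
after step 6 (e5 load() → 27): value 27

linearizable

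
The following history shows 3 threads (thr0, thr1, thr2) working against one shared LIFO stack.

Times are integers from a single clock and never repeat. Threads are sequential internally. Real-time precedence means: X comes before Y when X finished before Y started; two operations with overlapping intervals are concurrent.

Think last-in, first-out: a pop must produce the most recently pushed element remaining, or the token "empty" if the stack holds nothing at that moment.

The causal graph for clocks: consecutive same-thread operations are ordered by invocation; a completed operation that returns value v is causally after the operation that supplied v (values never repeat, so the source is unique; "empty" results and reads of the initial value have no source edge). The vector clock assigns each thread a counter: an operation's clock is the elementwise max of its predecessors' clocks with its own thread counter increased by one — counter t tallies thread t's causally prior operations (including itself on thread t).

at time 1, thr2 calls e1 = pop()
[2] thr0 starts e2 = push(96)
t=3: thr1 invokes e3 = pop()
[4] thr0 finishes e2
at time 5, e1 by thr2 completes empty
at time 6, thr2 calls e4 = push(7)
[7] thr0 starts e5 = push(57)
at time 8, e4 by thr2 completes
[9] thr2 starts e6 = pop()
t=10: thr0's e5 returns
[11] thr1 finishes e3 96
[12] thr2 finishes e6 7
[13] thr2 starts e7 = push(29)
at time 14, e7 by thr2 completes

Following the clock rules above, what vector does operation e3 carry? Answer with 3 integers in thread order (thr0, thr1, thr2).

(1, 1, 0)

no predecessors for e1 (invoked 1): thr2 increments from zero → (0, 0, 1)
no predecessors for e2 (invoked 2): thr0 increments from zero → (1, 0, 0)
invoked at 6, e4 merges VC(e1)=(0, 0, 1) and bumps thr2's slot → (0, 0, 2)
invoked at 3, e3 merges VC(e2)=(1, 0, 0) and bumps thr1's slot → (1, 1, 0)
invoked at 7, e5 merges VC(e2)=(1, 0, 0) and bumps thr0's slot → (2, 0, 0)
invoked at 9, e6 merges VC(e4)=(0, 0, 2) and bumps thr2's slot → (0, 0, 3)
invoked at 13, e7 merges VC(e6)=(0, 0, 3) and bumps thr2's slot → (0, 0, 4)
target: VC(e3) = (1, 1, 0)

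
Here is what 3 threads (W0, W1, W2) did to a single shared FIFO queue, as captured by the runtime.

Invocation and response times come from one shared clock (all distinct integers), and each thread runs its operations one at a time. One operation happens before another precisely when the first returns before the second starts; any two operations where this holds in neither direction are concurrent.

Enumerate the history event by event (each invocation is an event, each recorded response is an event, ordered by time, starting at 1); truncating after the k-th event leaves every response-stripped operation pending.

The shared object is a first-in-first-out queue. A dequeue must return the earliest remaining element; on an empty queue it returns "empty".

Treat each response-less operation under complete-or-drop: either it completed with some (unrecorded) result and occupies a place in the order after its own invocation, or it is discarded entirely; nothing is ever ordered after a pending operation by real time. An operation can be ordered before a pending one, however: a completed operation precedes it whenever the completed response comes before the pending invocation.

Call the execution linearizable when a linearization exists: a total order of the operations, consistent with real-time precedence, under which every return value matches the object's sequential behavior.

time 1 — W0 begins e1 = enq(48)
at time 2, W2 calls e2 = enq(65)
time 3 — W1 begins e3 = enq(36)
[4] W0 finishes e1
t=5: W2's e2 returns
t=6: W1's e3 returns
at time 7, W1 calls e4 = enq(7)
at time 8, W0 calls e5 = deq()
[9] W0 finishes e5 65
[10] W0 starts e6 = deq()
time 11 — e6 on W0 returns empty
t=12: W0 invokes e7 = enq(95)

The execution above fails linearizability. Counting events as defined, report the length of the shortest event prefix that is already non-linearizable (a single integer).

a valid linearization of events 1..10 exists, for instance e2, e1, e3, e4, e5:
step 1: e2 enq(65) — queue <65>
step 2: e1 enq(48) — queue <65,48>
step 3: e3 enq(36) — queue <65,48,36>
step 4: e4 enq(7) (pending, included) — queue <65,48,36,7>
step 5: e5 deq() → 65 — queue <48,36,7>
at event 11 (e6's time-11 response) nothing linearizes any more
including or dropping the 1 pending operation (e4) in any combination fails
for example e1, e2, e3, e5, e6 (pending dropped) fails at step 4: e5 deq() → 65 is not legal there
for example e1, e3, e2, e5, e6 (pending dropped) fails at step 4: e5 deq() → 65 is not legal there

11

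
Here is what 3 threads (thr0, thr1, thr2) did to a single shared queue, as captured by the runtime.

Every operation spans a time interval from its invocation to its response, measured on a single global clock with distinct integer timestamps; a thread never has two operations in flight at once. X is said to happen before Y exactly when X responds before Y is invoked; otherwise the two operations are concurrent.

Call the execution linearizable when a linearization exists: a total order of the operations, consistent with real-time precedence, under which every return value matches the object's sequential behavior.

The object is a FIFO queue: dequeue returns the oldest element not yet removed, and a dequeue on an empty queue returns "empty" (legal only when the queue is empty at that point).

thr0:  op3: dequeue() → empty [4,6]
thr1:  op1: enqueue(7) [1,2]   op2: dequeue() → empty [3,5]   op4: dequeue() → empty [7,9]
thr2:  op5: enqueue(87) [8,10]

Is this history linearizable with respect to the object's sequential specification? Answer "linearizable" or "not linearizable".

cut after 5 events: linearizable; cut after 6 events (op3 responds, time 6): not linearizable
every one of the 2 real-time-consistent orders over 3 completed queue ops fails the sequential spec
take op1, op2, op3: step 2 already fails, because op2 dequeue() → empty cannot occur there
take op1, op3, op2: step 2 already fails, because op3 dequeue() → empty cannot occur there

not linearizable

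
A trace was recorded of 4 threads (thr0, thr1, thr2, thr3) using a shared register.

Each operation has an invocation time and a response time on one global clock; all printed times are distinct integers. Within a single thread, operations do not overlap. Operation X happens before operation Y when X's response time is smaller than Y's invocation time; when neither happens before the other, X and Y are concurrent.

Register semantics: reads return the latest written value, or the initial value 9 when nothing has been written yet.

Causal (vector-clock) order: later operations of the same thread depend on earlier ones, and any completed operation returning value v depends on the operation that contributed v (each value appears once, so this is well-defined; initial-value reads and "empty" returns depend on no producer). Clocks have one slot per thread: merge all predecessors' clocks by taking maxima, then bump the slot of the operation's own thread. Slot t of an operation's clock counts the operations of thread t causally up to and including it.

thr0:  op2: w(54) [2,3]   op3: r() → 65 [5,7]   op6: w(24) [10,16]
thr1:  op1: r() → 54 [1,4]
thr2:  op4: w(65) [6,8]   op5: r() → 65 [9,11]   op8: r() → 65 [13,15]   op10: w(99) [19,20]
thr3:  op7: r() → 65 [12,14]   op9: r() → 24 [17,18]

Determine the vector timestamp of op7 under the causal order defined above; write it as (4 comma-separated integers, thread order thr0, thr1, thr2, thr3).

(0, 0, 1, 1)

op4, invoked 6, has no incoming edges; only thr2's bump applies → (0, 0, 1, 0)
op2, invoked 2, has no incoming edges; only thr0's bump applies → (1, 0, 0, 0)
invoked at 12, op7 merges VC(op4)=(0, 0, 1, 0) and bumps thr3's slot → (0, 0, 1, 1)
invoked at 9, op5 merges VC(op4)=(0, 0, 1, 0) and bumps thr2's slot → (0, 0, 2, 0)
invoked at 1, op1 merges VC(op2)=(1, 0, 0, 0) and bumps thr1's slot → (1, 1, 0, 0)
invoked at 13, op8 merges VC(op4)=(0, 0, 1, 0), VC(op5)=(0, 0, 2, 0) and bumps thr2's slot → (0, 0, 3, 0)
invoked at 5, op3 merges VC(op2)=(1, 0, 0, 0), VC(op4)=(0, 0, 1, 0) and bumps thr0's slot → (2, 0, 1, 0)
invoked at 19, op10 merges VC(op8)=(0, 0, 3, 0) and bumps thr2's slot → (0, 0, 4, 0)
invoked at 10, op6 merges VC(op3)=(2, 0, 1, 0) and bumps thr0's slot → (3, 0, 1, 0)
invoked at 17, op9 merges VC(op6)=(3, 0, 1, 0), VC(op7)=(0, 0, 1, 1) and bumps thr3's slot → (3, 0, 1, 2)
target: VC(op7) = (0, 0, 1, 1)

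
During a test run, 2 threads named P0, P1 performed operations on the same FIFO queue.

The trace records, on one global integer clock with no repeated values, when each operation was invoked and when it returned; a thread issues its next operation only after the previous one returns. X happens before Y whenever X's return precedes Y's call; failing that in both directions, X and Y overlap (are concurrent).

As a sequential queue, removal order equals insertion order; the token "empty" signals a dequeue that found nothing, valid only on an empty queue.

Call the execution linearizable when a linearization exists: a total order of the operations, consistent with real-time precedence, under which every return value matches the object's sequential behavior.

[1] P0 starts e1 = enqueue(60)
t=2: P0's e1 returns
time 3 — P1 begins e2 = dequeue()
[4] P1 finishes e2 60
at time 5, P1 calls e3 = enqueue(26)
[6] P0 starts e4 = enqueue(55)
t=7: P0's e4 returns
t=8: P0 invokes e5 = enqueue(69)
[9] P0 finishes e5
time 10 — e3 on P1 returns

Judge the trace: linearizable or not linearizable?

linearizable

witness order: e1, e2, e3, e4, e5
1. e1 enqueue(60), leaving queue <60>
2. e2 dequeue() → 60, leaving queue <>
3. e3 enqueue(26), leaving queue <26>
4. e4 enqueue(55), leaving queue <26,55>
5. e5 enqueue(69), leaving queue <26,55,69>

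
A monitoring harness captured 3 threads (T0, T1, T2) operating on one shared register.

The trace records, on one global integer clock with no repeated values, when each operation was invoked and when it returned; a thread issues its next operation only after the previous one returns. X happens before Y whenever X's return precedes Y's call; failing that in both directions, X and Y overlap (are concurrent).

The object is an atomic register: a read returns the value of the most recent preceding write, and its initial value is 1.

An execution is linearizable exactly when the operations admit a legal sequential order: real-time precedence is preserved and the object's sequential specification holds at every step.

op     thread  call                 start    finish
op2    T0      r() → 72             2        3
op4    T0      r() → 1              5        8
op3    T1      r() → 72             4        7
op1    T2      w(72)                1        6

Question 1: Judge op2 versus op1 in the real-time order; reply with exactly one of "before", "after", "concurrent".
op2 spans [2,3], op1 spans [1,6]
the intervals overlap in both directions

concurrent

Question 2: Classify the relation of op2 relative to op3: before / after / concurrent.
op2 spans [2,3], op3 spans [4,7]
resp(op2)=3 < inv(op3)=4

before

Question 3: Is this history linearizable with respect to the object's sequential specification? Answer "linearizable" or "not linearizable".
cut after 7 events: linearizable; cut after 8 events (op4 responds, time 8): not linearizable
no legal order exists: 8 real-time-consistent candidates over 4 completed register operations, all rejected
one such order, op1, op2, op3, op4, breaks at step 4 where op4 r() → 1 is illegal
one such order, op1, op2, op4, op3, breaks at step 3 where op4 r() → 1 is illegal

not linearizable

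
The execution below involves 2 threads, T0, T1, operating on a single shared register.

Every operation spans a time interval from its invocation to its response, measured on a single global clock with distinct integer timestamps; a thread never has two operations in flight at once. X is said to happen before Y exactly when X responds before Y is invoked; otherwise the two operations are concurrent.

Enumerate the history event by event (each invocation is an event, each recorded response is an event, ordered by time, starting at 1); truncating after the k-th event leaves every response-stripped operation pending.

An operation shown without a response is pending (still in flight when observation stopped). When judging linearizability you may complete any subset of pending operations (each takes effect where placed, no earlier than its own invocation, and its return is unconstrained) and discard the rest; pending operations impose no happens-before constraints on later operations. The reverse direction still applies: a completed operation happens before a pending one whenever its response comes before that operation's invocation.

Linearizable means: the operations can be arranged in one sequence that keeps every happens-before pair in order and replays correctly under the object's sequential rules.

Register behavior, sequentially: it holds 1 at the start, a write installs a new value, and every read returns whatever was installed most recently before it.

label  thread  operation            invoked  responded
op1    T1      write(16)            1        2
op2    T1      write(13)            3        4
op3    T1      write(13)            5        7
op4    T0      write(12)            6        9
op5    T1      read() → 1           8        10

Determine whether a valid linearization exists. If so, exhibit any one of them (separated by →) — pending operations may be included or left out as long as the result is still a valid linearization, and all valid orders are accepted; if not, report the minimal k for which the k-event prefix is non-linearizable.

not linearizable — minimal violating prefix: 10 events

already the first 10 events (up to op5's response at time 10) admit no linearization; the first 9 still do
all 3 real-time-respecting orders fail — 5 completed register operations, no legal replay
one such order, op1, op2, op3, op4, op5, breaks at step 5 where op5 read() → 1 is illegal
one such order, op1, op2, op3, op5, op4, breaks at step 4 where op5 read() → 1 is illegal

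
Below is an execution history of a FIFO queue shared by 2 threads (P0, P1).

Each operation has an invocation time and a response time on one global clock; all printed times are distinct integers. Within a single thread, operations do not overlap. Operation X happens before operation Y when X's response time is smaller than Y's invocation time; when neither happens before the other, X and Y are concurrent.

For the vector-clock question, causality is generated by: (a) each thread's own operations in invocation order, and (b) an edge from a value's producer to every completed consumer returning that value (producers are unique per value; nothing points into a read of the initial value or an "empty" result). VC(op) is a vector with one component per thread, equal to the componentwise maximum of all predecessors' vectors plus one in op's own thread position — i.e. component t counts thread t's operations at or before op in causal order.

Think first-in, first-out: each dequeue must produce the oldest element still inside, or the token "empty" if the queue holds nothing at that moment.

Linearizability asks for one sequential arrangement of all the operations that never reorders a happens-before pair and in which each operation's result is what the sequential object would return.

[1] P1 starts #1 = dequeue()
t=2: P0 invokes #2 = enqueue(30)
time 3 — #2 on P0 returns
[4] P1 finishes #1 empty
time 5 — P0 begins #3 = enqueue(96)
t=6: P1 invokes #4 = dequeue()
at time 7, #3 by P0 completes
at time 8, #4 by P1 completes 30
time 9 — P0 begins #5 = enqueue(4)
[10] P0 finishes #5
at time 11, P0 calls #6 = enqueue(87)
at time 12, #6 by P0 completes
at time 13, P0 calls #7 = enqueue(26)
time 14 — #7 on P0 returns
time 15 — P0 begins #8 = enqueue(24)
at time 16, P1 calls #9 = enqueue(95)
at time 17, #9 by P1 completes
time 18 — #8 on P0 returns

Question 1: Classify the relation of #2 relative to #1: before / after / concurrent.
#2 spans [2,3], #1 spans [1,4]
the intervals overlap in both directions

concurrent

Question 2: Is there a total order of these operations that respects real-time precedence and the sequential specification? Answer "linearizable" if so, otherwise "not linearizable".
witness order: #1, #2, #3, #4, #5, #6, #7, #8, #9
step 1: #1 dequeue() → empty — queue <>
step 2: #2 enqueue(30) — queue <30>
step 3: #3 enqueue(96) — queue <30,96>
step 4: #4 dequeue() → 30 — queue <96>
step 5: #5 enqueue(4) — queue <96,4>
step 6: #6 enqueue(87) — queue <96,4,87>
step 7: #7 enqueue(26) — queue <96,4,87,26>
step 8: #8 enqueue(24) — queue <96,4,87,26,24>
step 9: #9 enqueue(95) — queue <96,4,87,26,24,95>

linearizable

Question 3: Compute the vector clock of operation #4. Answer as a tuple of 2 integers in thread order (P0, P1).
root op #1, invoked 1: fresh clock plus P1's own tick → (0, 1)
root op #2, invoked 2: fresh clock plus P0's own tick → (1, 0)
invoked at 5, #3 merges VC(#2)=(1, 0) and bumps P0's slot → (2, 0)
invoked at 6, #4 merges VC(#1)=(0, 1), VC(#2)=(1, 0) and bumps P1's slot → (1, 2)
invoked at 9, #5 merges VC(#3)=(2, 0) and bumps P0's slot → (3, 0)
invoked at 16, #9 merges VC(#4)=(1, 2) and bumps P1's slot → (1, 3)
invoked at 11, #6 merges VC(#5)=(3, 0) and bumps P0's slot → (4, 0)
invoked at 13, #7 merges VC(#6)=(4, 0) and bumps P0's slot → (5, 0)
invoked at 15, #8 merges VC(#7)=(5, 0) and bumps P0's slot → (6, 0)
target: VC(#4) = (1, 2)

(1, 2)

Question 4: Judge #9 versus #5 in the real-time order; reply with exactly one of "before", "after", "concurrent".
#9 spans [16,17], #5 spans [9,10]
resp(#5)=10 < inv(#9)=16

after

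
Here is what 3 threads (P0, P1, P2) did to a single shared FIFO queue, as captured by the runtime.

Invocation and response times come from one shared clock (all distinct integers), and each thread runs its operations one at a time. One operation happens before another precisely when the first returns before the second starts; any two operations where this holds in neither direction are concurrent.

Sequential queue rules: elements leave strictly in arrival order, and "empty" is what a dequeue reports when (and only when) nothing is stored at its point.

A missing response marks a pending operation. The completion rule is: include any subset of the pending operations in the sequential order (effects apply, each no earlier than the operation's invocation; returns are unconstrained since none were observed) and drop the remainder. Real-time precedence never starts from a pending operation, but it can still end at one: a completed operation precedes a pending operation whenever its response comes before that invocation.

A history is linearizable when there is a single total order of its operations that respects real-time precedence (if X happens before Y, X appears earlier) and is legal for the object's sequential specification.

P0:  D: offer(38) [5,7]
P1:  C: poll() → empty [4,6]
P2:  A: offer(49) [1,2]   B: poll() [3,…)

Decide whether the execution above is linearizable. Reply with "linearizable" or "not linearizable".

linearizable

one valid linearization: A, B, C, D
after step 1 (A offer(49)): queue <49>
after step 2 (B poll() (pending, included)): queue <>
after step 3 (C poll() → empty): queue <>
after step 4 (D offer(38)): queue <38>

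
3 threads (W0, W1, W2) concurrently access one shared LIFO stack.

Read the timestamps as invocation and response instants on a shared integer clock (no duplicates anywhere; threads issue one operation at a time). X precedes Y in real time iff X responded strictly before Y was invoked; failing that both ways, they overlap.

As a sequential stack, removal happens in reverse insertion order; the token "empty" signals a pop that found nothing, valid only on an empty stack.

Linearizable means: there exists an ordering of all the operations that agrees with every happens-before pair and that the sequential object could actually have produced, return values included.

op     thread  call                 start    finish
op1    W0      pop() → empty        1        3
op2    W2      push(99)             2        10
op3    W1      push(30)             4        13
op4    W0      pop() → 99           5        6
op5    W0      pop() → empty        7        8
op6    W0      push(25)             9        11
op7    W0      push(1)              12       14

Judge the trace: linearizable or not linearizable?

linearizable

witness order: op1, op2, op4, op5, op3, op6, op7
1. op1 pop() → empty, leaving stack <>
2. op2 push(99), leaving stack <99>
3. op4 pop() → 99, leaving stack <>
4. op5 pop() → empty, leaving stack <>
5. op3 push(30), leaving stack <30>
6. op6 push(25), leaving stack <30,25>
7. op7 push(1), leaving stack <30,25,1>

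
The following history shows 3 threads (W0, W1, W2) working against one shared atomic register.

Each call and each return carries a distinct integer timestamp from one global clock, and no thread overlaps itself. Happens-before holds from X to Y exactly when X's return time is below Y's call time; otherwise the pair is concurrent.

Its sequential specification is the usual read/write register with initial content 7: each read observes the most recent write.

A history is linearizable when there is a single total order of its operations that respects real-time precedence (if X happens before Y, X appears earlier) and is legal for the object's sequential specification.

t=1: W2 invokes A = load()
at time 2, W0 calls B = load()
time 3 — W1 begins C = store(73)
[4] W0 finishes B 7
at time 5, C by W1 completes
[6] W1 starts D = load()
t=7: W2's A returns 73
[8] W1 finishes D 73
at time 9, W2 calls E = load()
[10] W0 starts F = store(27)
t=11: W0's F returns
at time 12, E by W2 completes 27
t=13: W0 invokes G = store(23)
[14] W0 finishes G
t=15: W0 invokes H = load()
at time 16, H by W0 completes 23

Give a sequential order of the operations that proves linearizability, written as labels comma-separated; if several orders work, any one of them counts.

B, C, A, D, F, E, G, H

after step 1 (B load() → 7): value 7
after step 2 (C store(73)): value 73
after step 3 (A load() → 73): value 73
after step 4 (D load() → 73): value 73
after step 5 (F store(27)): value 27
after step 6 (E load() → 27): value 27
after step 7 (G store(23)): value 23
after step 8 (H load() → 23): value 23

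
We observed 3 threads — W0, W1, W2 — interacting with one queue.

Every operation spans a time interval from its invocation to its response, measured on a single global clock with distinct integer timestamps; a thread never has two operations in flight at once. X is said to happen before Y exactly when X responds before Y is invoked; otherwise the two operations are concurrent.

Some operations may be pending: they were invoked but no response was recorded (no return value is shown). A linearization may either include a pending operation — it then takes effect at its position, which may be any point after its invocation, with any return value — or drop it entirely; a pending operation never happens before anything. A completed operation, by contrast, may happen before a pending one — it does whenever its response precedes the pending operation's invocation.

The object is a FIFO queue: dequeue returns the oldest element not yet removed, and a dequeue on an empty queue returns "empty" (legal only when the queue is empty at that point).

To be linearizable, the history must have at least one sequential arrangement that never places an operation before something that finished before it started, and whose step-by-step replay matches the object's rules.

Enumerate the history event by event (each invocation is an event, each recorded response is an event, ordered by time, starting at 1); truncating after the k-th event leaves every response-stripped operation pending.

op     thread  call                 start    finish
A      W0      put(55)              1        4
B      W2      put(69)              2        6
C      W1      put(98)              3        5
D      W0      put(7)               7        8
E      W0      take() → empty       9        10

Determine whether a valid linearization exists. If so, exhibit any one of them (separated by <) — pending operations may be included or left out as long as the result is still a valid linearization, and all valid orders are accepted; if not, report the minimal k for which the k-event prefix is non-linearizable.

not linearizable — minimal violating prefix: 10 events

prefix check: 1..9 passes, 1..10 fails once E's time-10 response joins
no legal order exists: 6 real-time-consistent candidates over 5 completed queue operations, all rejected
for example A, B, C, D, E fails at step 5: E take() → empty is not legal there
for example A, C, B, D, E fails at step 5: E take() → empty is not legal there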